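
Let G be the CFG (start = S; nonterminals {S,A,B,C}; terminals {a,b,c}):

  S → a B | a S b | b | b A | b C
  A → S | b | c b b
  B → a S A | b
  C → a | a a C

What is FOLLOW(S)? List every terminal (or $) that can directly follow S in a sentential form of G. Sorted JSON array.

FIRST iteration:
round 1:
  A via A→b: +{b}
  A via A→c b b: +{c}
  B via B→a S A: +{a}
  B via B→b: +{b}
  C via C→a: +{a}
  S via S→a B: +{a}
  S via S→b: +{b}
  S: {a,b}  A: {b,c}  B: {a,b}  C: {a}
round 2:
  A via A→S: +{a}
  S: {a,b}  A: {a,b,c}  B: {a,b}  C: {a}
round 3: (no change)
  S: {a,b}  A: {a,b,c}  B: {a,b}  C: {a}

Compute FOLLOW by fixpoint:
seed FOLLOW(S) with $
iter 1:
  B→a S A: FOLLOW(S) ⊇ FIRST(A) = {a,b,c}; new: +{a,b,c}
  S→a B: FOLLOW(B) ⊇ FOLLOW(S) ⊇ {$,a,b,c}; new: +{$,a,b,c}
  S→b A: FOLLOW(A) ⊇ FOLLOW(S) ⊇ {$,a,b,c}; new: +{$,a,b,c}
  S→b C: FOLLOW(C) ⊇ FOLLOW(S) ⊇ {$,a,b,c}; new: +{$,a,b,c}
  S: {$,a,b,c}  A: {$,a,b,c}  B: {$,a,b,c}  C: {$,a,b,c}
iter 2: (no change)
  S: {$,a,b,c}  A: {$,a,b,c}  B: {$,a,b,c}  C: {$,a,b,c}

FOLLOW(S) = ["$", "a", "b", "c"]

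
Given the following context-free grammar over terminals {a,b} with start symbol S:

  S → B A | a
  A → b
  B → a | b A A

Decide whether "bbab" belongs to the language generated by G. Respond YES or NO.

CNF form of G:
  S -> B A | a
  A -> b
  B -> T0 X1 | a
  T0 -> b
  X1 -> A A

CYK table (by increasing span):
  T[0,0] 'b' = {A,T0}  orig:{A}
  T[1,1] 'b' = {A,T0}  orig:{A}
  T[2,2] 'a' = {B,S}
  T[3,3] 'b' = {A,T0}  orig:{A}
  T[0,1] 'bb' = {X1}  orig:{}
  T[1,2] 'ba' = ∅
  T[2,3] 'ab' = {S}
  T[0,2] 'bba' = ∅
  T[1,3] 'bab' = ∅
  T[0,3] 'bbab' = ∅

S ∉ T[0,3] ⇒ NO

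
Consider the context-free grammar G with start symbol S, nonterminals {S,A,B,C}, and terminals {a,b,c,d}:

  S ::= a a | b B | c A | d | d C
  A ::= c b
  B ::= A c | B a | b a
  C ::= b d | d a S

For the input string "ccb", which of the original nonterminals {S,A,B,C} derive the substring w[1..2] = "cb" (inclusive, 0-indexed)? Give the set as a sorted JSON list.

CNF form of G:
  S -> T0 A | T1 B | T2 T2 | T3 C | d
  A -> T0 T1
  B -> A T0 | B T2 | T1 T2
  C -> T1 T3 | T3 X4
  T0 -> c
  T1 -> b
  T2 -> a
  T3 -> d
  X4 -> T2 S

CYK fill, restricted to cells inside w[1..2]:
  cell(1,1) c: {T0}  orig:{}
  cell(2,2) b: {T1}  orig:{}
  cell(1,2) cb: {A}

Original NTs in T[1,2] deriving "cb": ["A"]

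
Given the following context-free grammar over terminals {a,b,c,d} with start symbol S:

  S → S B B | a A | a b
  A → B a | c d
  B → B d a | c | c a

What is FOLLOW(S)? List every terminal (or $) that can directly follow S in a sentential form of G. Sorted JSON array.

FIRST iteration:
[1]
  A via A→c d: +{c}
  B via B→c: +{c}
  S via S→a A: +{a}
  S: {a}  A: {c}  B: {c}
[2] (stable)
  S: {a}  A: {c}  B: {c}

FOLLOW sets:
seed FOLLOW(S) with $
[1]
  A→B a: FOLLOW(B) ⊇ FIRST(a) = {a}; new: +{a}
  B→B d a: FOLLOW(B) ⊇ FIRST(d) = {d}; new: +{d}
  S→S B B: FOLLOW(S) ⊇ FIRST(B) = {c}; new: +{c}
  S→S B B: FOLLOW(B) ⊇ FIRST(B) = {c}; new: +{c}
  S→S B B: FOLLOW(B) ⊇ FOLLOW(S) ⊇ {$,c}; new: +{$}
  S→a A: FOLLOW(A) ⊇ FOLLOW(S) ⊇ {$,c}; new: +{$,c}
  FOLLOW(S)={$,c}  FOLLOW(A)={$,c}  FOLLOW(B)={$,a,c,d}
[2] — fixpoint
  FOLLOW(S)={$,c}  FOLLOW(A)={$,c}  FOLLOW(B)={$,a,c,d}

FOLLOW(S) = ["$", "c"]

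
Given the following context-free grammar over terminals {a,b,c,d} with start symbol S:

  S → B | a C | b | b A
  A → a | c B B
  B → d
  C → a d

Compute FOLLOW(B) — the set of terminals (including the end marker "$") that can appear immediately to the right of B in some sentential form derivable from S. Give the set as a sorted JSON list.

FIRST sets, iterate to fixpoint:
[1]
  A via A→a: +{a}
  A via A→c B B: +{c}
  B via B→d: +{d}
  C via C→a d: +{a}
  S via S→B: +{d}
  S via S→a C: +{a}
  S via S→b: +{b}
  S: {a,b,d}  A: {a,c}  B: {d}  C: {a}
[2] done
  S: {a,b,d}  A: {a,c}  B: {d}  C: {a}

FOLLOW iteration:
seed FOLLOW(S) with $
iter 1:
  A→c B B: FOLLOW(B) ⊇ FIRST(B) = {d}; new: +{d}
  S→B: FOLLOW(B) ⊇ FOLLOW(S) ⊇ {$}; new: +{$}
  S→a C: FOLLOW(C) ⊇ FOLLOW(S) ⊇ {$}; new: +{$}
  S→b A: FOLLOW(A) ⊇ FOLLOW(S) ⊇ {$}; new: +{$}
  FOLLOW[S]={$}  FOLLOW[A]={$}  FOLLOW[B]={$,d}  FOLLOW[C]={$}
iter 2: done
  FOLLOW[S]={$}  FOLLOW[A]={$}  FOLLOW[B]={$,d}  FOLLOW[C]={$}

FOLLOW(B) = ["$", "d"]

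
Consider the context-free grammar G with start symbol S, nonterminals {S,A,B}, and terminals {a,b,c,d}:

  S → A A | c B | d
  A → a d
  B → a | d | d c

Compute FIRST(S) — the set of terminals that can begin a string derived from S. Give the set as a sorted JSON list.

Compute FIRST by fixpoint:
pass 1:
  A via A→a d: +{a}
  B via B→a: +{a}
  B via B→d: +{d}
  S via S→A A: +{a}
  S via S→c B: +{c}
  S via S→d: +{d}
  S: {a,c,d}  A: {a}  B: {a,d}
pass 2: done
  S: {a,c,d}  A: {a}  B: {a,d}

FIRST(S) = ["a", "c", "d"]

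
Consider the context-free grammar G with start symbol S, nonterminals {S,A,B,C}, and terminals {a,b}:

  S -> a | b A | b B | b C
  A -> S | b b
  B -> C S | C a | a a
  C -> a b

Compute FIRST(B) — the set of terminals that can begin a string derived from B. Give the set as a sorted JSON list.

FIRST iteration:
iter 1:
  A via A→b b: +{b}
  B via B→a a: +{a}
  C via C→a b: +{a}
  S via S→a: +{a}
  S via S→b A: +{b}
  S: {a,b}  A: {b}  B: {a}  C: {a}
iter 2:
  A via A→S: +{a}
  S: {a,b}  A: {a,b}  B: {a}  C: {a}
iter 3: done
  S: {a,b}  A: {a,b}  B: {a}  C: {a}

FIRST(B) = ["a"]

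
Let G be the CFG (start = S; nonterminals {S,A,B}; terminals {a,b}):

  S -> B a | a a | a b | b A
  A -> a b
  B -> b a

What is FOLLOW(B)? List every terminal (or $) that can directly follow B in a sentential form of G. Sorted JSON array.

Compute FIRST by fixpoint:
iter 1:
  A via A→a b: +{a}
  B via B→b a: +{b}
  S via S→B a: +{b}
  S via S→a a: +{a}
  S: {a,b}  A: {a}  B: {b}
iter 2: done
  S: {a,b}  A: {a}  B: {b}

Compute FOLLOW by fixpoint:
seed FOLLOW(S) with $
[1]
  S→B a: FOLLOW(B) ⊇ FIRST(a) = {a}; new: +{a}
  S→b A: FOLLOW(A) ⊇ FOLLOW(S) ⊇ {$}; new: +{$}
  S: {$}  A: {$}  B: {a}
[2] (no change)
  S: {$}  A: {$}  B: {a}

FOLLOW(B) = ["a"]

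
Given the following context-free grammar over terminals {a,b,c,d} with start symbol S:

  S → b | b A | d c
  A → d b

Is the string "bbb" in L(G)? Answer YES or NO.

CNF form of G:
  S -> T0 T2 | T1 A | b
  A -> T0 T1
  T0 -> d
  T1 -> b
  T2 -> c

CYK table (by increasing span):
  T[0,0] 'b' = {S,T1}  orig:{S}
  T[1,1] 'b' = {S,T1}  orig:{S}
  T[2,2] 'b' = {S,T1}  orig:{S}
  T[0,1] 'bb' = ∅
  T[1,2] 'bb' = ∅
  T[0,2] 'bbb' = ∅

S ∉ T[0,2] ⇒ NO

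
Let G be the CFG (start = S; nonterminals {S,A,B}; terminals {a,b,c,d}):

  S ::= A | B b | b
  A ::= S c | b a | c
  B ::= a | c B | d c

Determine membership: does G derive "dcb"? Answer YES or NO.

Convert to CNF:
  S -> B T1 | S T0 | T1 T2 | b | c
  A -> S T0 | T1 T2 | c
  B -> T0 B | T3 T0 | a
  T0 -> c
  T1 -> b
  T2 -> a
  T3 -> d

CYK fill:
  cell(0,0) d: {T3}  orig:{}
  cell(1,1) c: {A,S,T0}  orig:{A,S}
  cell(2,2) b: {S,T1}  orig:{S}
  cell(0,1) dc: {B}
  cell(1,2) cb: ∅
  cell(0,2) dcb: {S}

S ∈ T[0,2] ⇒ YES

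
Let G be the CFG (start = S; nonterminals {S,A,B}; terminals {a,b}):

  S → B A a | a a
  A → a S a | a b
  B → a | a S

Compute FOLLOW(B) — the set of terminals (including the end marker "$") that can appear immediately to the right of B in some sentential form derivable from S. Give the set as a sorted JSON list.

FIRST sets, iterate to fixpoint:
pass 1:
  A via A→a S a: +{a}
  B via B→a: +{a}
  S via S→B A a: +{a}
  FIRST(S)={a}  FIRST(A)={a}  FIRST(B)={a}
pass 2: (no change)
  FIRST(S)={a}  FIRST(A)={a}  FIRST(B)={a}

FOLLOW sets:
initialize: $ ∈ FOLLOW(S)
[1]
  A→a S a: FOLLOW(S) ⊇ FIRST(a) = {a}; new: +{a}
  S→B A a: FOLLOW(B) ⊇ FIRST(A) = {a}; new: +{a}
  S→B A a: FOLLOW(A) ⊇ FIRST(a) = {a}; new: +{a}
  S: {$,a}  A: {a}  B: {a}
[2] — fixpoint
  S: {$,a}  A: {a}  B: {a}

FOLLOW(B) = ["a"]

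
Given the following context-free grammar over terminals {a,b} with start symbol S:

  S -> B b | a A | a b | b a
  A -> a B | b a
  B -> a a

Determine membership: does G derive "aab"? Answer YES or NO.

Convert to CNF:
  S -> B T1 | T0 A | T0 T1 | T1 T0
  A -> T0 B | T1 T0
  B -> T0 T0
  T0 -> a
  T1 -> b

CYK table (by increasing span):
  cell(0,0) a: {T0}  orig:{}
  cell(1,1) a: {T0}  orig:{}
  cell(2,2) b: {T1}  orig:{}
  cell(0,1) aa: {B}
  cell(1,2) ab: {S}
  cell(0,2) aab: {S}

S ∈ T[0,2] ⇒ YES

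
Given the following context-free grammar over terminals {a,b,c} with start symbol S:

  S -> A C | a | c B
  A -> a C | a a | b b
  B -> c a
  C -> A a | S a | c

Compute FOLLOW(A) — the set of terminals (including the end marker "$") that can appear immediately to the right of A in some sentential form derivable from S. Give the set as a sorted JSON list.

Compute FIRST by fixpoint:
pass 1:
  A via A→a C: +{a}
  A via A→b b: +{b}
  B via B→c a: +{c}
  C via C→A a: +{a,b}
  C via C→c: +{c}
  S via S→A C: +{a,b}
  S via S→c B: +{c}
  FIRST(S)={a,b,c}  FIRST(A)={a,b}  FIRST(B)={c}  FIRST(C)={a,b,c}
pass 2: (stable)
  FIRST(S)={a,b,c}  FIRST(A)={a,b}  FIRST(B)={c}  FIRST(C)={a,b,c}

FOLLOW sets:
seed FOLLOW(S) with $
iter 1:
  C→A a: FOLLOW(A) ⊇ FIRST(a) = {a}; new: +{a}
  C→S a: FOLLOW(S) ⊇ FIRST(a) = {a}; new: +{a}
  S→A C: FOLLOW(A) ⊇ FIRST(C) = {a,b,c}; new: +{b,c}
  S→A C: FOLLOW(C) ⊇ FOLLOW(S) ⊇ {$,a}; new: +{$,a}
  S→c B: FOLLOW(B) ⊇ FOLLOW(S) ⊇ {$,a}; new: +{$,a}
  FOLLOW[S]={$,a}  FOLLOW[A]={a,b,c}  FOLLOW[B]={$,a}  FOLLOW[C]={$,a}
iter 2:
  A→a C: FOLLOW(C) ⊇ FOLLOW(A) ⊇ {a,b,c}; new: +{b,c}
  FOLLOW[S]={$,a}  FOLLOW[A]={a,b,c}  FOLLOW[B]={$,a}  FOLLOW[C]={$,a,b,c}
iter 3: (no change)
  FOLLOW[S]={$,a}  FOLLOW[A]={a,b,c}  FOLLOW[B]={$,a}  FOLLOW[C]={$,a,b,c}

FOLLOW(A) = ["a", "b", "c"]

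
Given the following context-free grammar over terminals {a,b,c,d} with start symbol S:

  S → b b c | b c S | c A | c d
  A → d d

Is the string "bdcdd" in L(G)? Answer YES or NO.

Convert to CNF:
  S -> T1 X3 | T1 X4 | T2 A | T2 T0
  A -> T0 T0
  T0 -> d
  T1 -> b
  T2 -> c
  X3 -> T1 T2
  X4 -> T2 S

CYK fill:
  cell(0,0) b: {T1}  orig:{}
  cell(1,1) d: {T0}  orig:{}
  cell(2,2) c: {T2}  orig:{}
  cell(3,3) d: {T0}  orig:{}
  cell(4,4) d: {T0}  orig:{}
  cell(0,1) bd: ∅
  cell(1,2) dc: ∅
  cell(2,3) cd: {S}
  cell(3,4) dd: {A}
  cell(0,2) bdc: ∅
  cell(1,3) dcd: ∅
  cell(2,4) cdd: {S}
  cell(0,3) bdcd: ∅
  cell(1,4) dcdd: ∅
  cell(0,4) bdcdd: ∅

S ∉ T[0,4] ⇒ NO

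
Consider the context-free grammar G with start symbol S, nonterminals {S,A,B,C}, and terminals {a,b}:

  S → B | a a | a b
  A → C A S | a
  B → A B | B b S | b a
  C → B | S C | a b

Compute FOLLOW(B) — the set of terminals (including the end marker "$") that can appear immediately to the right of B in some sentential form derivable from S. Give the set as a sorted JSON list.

FIRST iteration:
round 1:
  A via A→a: +{a}
  B via B→A B: +{a}
  B via B→b a: +{b}
  C via C→B: +{a,b}
  S via S→B: +{a,b}
  FIRST(S)={a,b}  FIRST(A)={a}  FIRST(B)={a,b}  FIRST(C)={a,b}
round 2:
  A via A→C A S: +{b}
  FIRST(S)={a,b}  FIRST(A)={a,b}  FIRST(B)={a,b}  FIRST(C)={a,b}
round 3: (no change)
  FIRST(S)={a,b}  FIRST(A)={a,b}  FIRST(B)={a,b}  FIRST(C)={a,b}

FOLLOW iteration:
initialize: $ ∈ FOLLOW(S)
round 1:
  A→C A S: FOLLOW(C) ⊇ FIRST(A) = {a,b}; new: +{a,b}
  A→C A S: FOLLOW(A) ⊇ FIRST(S) = {a,b}; new: +{a,b}
  A→C A S: FOLLOW(S) ⊇ FOLLOW(A) ⊇ {a,b}; new: +{a,b}
  B→B b S: FOLLOW(B) ⊇ FIRST(b) = {b}; new: +{b}
  C→B: FOLLOW(B) ⊇ FOLLOW(C) ⊇ {a,b}; new: +{a}
  S→B: FOLLOW(B) ⊇ FOLLOW(S) ⊇ {$,a,b}; new: +{$}
  S: {$,a,b}  A: {a,b}  B: {$,a,b}  C: {a,b}
round 2: done
  S: {$,a,b}  A: {a,b}  B: {$,a,b}  C: {a,b}

FOLLOW(B) = ["$", "a", "b"]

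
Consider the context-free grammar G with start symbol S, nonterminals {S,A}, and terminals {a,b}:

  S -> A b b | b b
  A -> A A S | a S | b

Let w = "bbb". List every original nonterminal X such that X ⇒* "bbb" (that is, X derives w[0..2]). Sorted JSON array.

Convert to CNF:
  S -> A X3 | T1 T1
  A -> A X2 | T0 S | b
  T0 -> a
  T1 -> b
  X2 -> A S
  X3 -> T1 T1

CYK fill — only the sub-triangle for w[0..2]:
  T[0,0] 'b' = {A,T1}  orig:{A}
  T[1,1] 'b' = {A,T1}  orig:{A}
  T[2,2] 'b' = {A,T1}  orig:{A}
  T[0,1] 'bb' = {S,X3}  orig:{S}
  T[1,2] 'bb' = {S,X3}  orig:{S}
  T[0,2] 'bbb' = {S,X2}  orig:{S}

Original NTs in T[0,2] deriving "bbb": ["S"]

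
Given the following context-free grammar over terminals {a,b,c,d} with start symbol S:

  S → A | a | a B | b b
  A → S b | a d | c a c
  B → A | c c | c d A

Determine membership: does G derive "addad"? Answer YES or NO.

CNF form of G:
  S -> S T0 | T0 T0 | T1 B | T1 T2 | T3 X7 | a
  A -> S T0 | T1 T2 | T3 X4
  B -> S T0 | T1 T2 | T3 T3 | T3 X5 | T3 X6
  T0 -> b
  T1 -> a
  T2 -> d
  T3 -> c
  X4 -> T1 T3
  X5 -> T1 T3
  X6 -> T2 A
  X7 -> T1 T3

Fill CYK table bottom-up:
  cell(0,0) a: {S,T1}  orig:{S}
  cell(1,1) d: {T2}  orig:{}
  cell(2,2) d: {T2}  orig:{}
  cell(3,3) a: {S,T1}  orig:{S}
  cell(4,4) d: {T2}  orig:{}
  cell(0,1) ad: {A,B,S}
  cell(1,2) dd: ∅
  cell(2,3) da: ∅
  cell(3,4) ad: {A,B,S}
  cell(0,2) add: ∅
  cell(1,3) dda: ∅
  cell(2,4) dad: {X6}  orig:{}
  cell(0,3) adda: ∅
  cell(1,4) ddad: ∅
  cell(0,4) addad: ∅

S ∉ T[0,4] ⇒ NO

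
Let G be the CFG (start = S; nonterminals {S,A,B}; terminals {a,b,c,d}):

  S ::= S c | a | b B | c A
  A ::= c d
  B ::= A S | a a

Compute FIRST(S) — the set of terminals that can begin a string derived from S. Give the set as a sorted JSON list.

FIRST sets, iterate to fixpoint:
pass 1:
  A via A→c d: +{c}
  B via B→A S: +{c}
  B via B→a a: +{a}
  S via S→a: +{a}
  S via S→b B: +{b}
  S via S→c A: +{c}
  FIRST[S]={a,b,c}  FIRST[A]={c}  FIRST[B]={a,c}
pass 2: — fixpoint
  FIRST[S]={a,b,c}  FIRST[A]={c}  FIRST[B]={a,c}

FIRST(S) = ["a", "b", "c"]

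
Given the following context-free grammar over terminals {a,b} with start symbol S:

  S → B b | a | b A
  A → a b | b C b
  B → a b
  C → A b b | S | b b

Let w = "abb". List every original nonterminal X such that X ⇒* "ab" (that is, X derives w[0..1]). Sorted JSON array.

Convert to CNF:
  S -> B T1 | T1 A | a
  A -> T0 T1 | T1 X2
  B -> T0 T1
  C -> A X3 | B T1 | T1 A | T1 T1 | a
  T0 -> a
  T1 -> b
  X2 -> C T1
  X3 -> T1 T1

CYK fill, restricted to cells inside w[0..1]:
  T[0,0] 'a' = {C,S,T0}  orig:{C,S}
  T[1,1] 'b' = {T1}  orig:{}
  T[0,1] 'ab' = {A,B,X2}  orig:{A,B}

Original NTs in T[0,1] deriving "ab": ["A", "B"]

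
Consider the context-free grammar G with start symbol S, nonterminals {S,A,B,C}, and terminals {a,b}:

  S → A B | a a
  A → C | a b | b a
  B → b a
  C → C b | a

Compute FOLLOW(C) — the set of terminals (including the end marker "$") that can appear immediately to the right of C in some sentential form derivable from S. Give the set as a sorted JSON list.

Compute FIRST by fixpoint:
[1]
  A via A→a b: +{a}
  A via A→b a: +{b}
  B via B→b a: +{b}
  C via C→a: +{a}
  S via S→A B: +{a,b}
  S: {a,b}  A: {a,b}  B: {b}  C: {a}
[2] (no change)
  S: {a,b}  A: {a,b}  B: {b}  C: {a}

FOLLOW iteration:
seed FOLLOW(S) with $
pass 1:
  C→C b: FOLLOW(C) ⊇ FIRST(b) = {b}; new: +{b}
  S→A B: FOLLOW(A) ⊇ FIRST(B) = {b}; new: +{b}
  S→A B: FOLLOW(B) ⊇ FOLLOW(S) ⊇ {$}; new: +{$}
  FOLLOW[S]={$}  FOLLOW[A]={b}  FOLLOW[B]={$}  FOLLOW[C]={b}
pass 2: (stable)
  FOLLOW[S]={$}  FOLLOW[A]={b}  FOLLOW[B]={$}  FOLLOW[C]={b}

FOLLOW(C) = ["b"]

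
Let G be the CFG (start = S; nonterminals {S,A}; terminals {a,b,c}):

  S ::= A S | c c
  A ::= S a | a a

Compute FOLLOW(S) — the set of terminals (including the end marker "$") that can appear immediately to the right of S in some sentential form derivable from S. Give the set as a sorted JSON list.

FIRST iteration:
[1]
  A via A→a a: +{a}
  S via S→A S: +{a}
  S via S→c c: +{c}
  S: {a,c}  A: {a}
[2]
  A via A→S a: +{c}
  S: {a,c}  A: {a,c}
[3] (no change)
  S: {a,c}  A: {a,c}

FOLLOW sets:
FOLLOW(S) := {$}
pass 1:
  A→S a: FOLLOW(S) ⊇ FIRST(a) = {a}; new: +{a}
  S→A S: FOLLOW(A) ⊇ FIRST(S) = {a,c}; new: +{a,c}
  FOLLOW(S)={$,a}  FOLLOW(A)={a,c}
pass 2: (stable)
  FOLLOW(S)={$,a}  FOLLOW(A)={a,c}

FOLLOW(S) = ["$", "a"]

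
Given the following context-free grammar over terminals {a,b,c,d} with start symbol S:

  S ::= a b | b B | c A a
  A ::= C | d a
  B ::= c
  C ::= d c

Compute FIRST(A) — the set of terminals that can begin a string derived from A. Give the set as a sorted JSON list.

FIRST iteration:
round 1:
  A via A→d a: +{d}
  B via B→c: +{c}
  C via C→d c: +{d}
  S via S→a b: +{a}
  S via S→b B: +{b}
  S via S→c A a: +{c}
  FIRST[S]={a,b,c}  FIRST[A]={d}  FIRST[B]={c}  FIRST[C]={d}
round 2: (no change)
  FIRST[S]={a,b,c}  FIRST[A]={d}  FIRST[B]={c}  FIRST[C]={d}

FIRST(A) = ["d"]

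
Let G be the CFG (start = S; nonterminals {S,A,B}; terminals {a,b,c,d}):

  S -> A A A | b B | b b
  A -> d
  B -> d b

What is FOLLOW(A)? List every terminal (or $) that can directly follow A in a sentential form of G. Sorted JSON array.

FIRST iteration:
[1]
  A via A→d: +{d}
  B via B→d b: +{d}
  S via S→A A A: +{d}
  S via S→b B: +{b}
  FIRST[S]={b,d}  FIRST[A]={d}  FIRST[B]={d}
[2] — fixpoint
  FIRST[S]={b,d}  FIRST[A]={d}  FIRST[B]={d}

FOLLOW sets:
FOLLOW(S) := {$}
pass 1:
  S→A A A: FOLLOW(A) ⊇ FIRST(A) = {d}; new: +{d}
  S→A A A: FOLLOW(A) ⊇ FOLLOW(S) ⊇ {$}; new: +{$}
  S→b B: FOLLOW(B) ⊇ FOLLOW(S) ⊇ {$}; new: +{$}
  FOLLOW(S)={$}  FOLLOW(A)={$,d}  FOLLOW(B)={$}
pass 2: (stable)
  FOLLOW(S)={$}  FOLLOW(A)={$,d}  FOLLOW(B)={$}

FOLLOW(A) = ["$", "d"]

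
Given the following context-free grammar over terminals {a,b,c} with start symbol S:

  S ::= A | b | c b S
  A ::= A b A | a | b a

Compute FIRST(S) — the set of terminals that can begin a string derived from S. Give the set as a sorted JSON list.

FIRST sets, iterate to fixpoint:
iter 1:
  A via A→a: +{a}
  A via A→b a: +{b}
  S via S→A: +{a,b}
  S via S→c b S: +{c}
  S: {a,b,c}  A: {a,b}
iter 2: done
  S: {a,b,c}  A: {a,b}

FIRST(S) = ["a", "b", "c"]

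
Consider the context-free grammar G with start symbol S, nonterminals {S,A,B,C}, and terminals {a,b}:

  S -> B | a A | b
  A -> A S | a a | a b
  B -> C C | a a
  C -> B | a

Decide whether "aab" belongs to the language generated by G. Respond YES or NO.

Convert to CNF:
  S -> C C | T0 A | T0 T0 | b
  A -> A S | T0 T0 | T0 T1
  B -> C C | T0 T0
  C -> C C | T0 T0 | a
  T0 -> a
  T1 -> b

CYK table (by increasing span):
  T[0,0] 'a' = {C,T0}  orig:{C}
  T[1,1] 'a' = {C,T0}  orig:{C}
  T[2,2] 'b' = {S,T1}  orig:{S}
  T[0,1] 'aa' = {A,B,C,S}
  T[1,2] 'ab' = {A}
  T[0,2] 'aab' = {A,S}

S ∈ T[0,2] ⇒ YES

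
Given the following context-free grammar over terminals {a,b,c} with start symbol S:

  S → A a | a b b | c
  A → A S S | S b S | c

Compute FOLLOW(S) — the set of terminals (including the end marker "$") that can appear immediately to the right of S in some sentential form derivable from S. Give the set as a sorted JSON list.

FIRST iteration:
iter 1:
  A via A→c: +{c}
  S via S→A a: +{c}
  S via S→a b b: +{a}
  FIRST[S]={a,c}  FIRST[A]={c}
iter 2:
  A via A→S b S: +{a}
  FIRST[S]={a,c}  FIRST[A]={a,c}
iter 3: (stable)
  FIRST[S]={a,c}  FIRST[A]={a,c}

Compute FOLLOW by fixpoint:
seed FOLLOW(S) with $
round 1:
  A→A S S: FOLLOW(A) ⊇ FIRST(S) = {a,c}; new: +{a,c}
  A→A S S: FOLLOW(S) ⊇ FIRST(S) = {a,c}; new: +{a,c}
  A→S b S: FOLLOW(S) ⊇ FIRST(b) = {b}; new: +{b}
  FOLLOW(S)={$,a,b,c}  FOLLOW(A)={a,c}
round 2: (no change)
  FOLLOW(S)={$,a,b,c}  FOLLOW(A)={a,c}

FOLLOW(S) = ["$", "a", "b", "c"]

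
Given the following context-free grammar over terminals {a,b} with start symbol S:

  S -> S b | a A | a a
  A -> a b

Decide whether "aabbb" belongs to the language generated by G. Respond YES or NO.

CNF form of G:
  S -> S T1 | T0 A | T0 T0
  A -> T0 T1
  T0 -> a
  T1 -> b

CYK table (by increasing span):
  [0..0]={T0}  "a"  orig:{}
  [1..1]={T0}  "a"  orig:{}
  [2..2]={T1}  "b"  orig:{}
  [3..3]={T1}  "b"  orig:{}
  [4..4]={T1}  "b"  orig:{}
  [0..1]={S}  "aa"
  [1..2]={A}  "ab"
  [2..3]=∅  "bb"
  [3..4]=∅  "bb"
  [0..2]={S}  "aab"
  [1..3]=∅  "abb"
  [2..4]=∅  "bbb"
  [0..3]={S}  "aabb"
  [1..4]=∅  "abbb"
  [0..4]={S}  "aabbb"

S ∈ T[0,4] ⇒ YES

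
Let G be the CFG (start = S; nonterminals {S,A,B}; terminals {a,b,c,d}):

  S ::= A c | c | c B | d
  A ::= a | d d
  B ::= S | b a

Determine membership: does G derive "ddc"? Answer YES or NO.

CNF form of G:
  S -> A T1 | T1 B | c | d
  A -> T0 T0 | a
  B -> A T1 | T1 B | T2 T3 | c | d
  T0 -> d
  T1 -> c
  T2 -> b
  T3 -> a

CYK table (by increasing span):
  cell(0,0) d: {B,S,T0}  orig:{B,S}
  cell(1,1) d: {B,S,T0}  orig:{B,S}
  cell(2,2) c: {B,S,T1}  orig:{B,S}
  cell(0,1) dd: {A}
  cell(1,2) dc: ∅
  cell(0,2) ddc: {B,S}

S ∈ T[0,2] ⇒ YES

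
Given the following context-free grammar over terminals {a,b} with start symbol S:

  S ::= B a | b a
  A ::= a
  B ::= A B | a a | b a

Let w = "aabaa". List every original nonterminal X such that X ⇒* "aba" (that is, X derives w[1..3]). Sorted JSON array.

CNF form of G:
  S -> B T0 | T1 T0
  A -> a
  B -> A B | T0 T0 | T1 T0
  T0 -> a
  T1 -> b

CYK table (by increasing span), restricted to cells inside w[1..3]:
  cell(1,1) a: {A,T0}  orig:{A}
  cell(2,2) b: {T1}  orig:{}
  cell(3,3) a: {A,T0}  orig:{A}
  cell(1,2) ab: ∅
  cell(2,3) ba: {B,S}
  cell(1,3) aba: {B}

Original NTs in T[1,3] deriving "aba": ["B"]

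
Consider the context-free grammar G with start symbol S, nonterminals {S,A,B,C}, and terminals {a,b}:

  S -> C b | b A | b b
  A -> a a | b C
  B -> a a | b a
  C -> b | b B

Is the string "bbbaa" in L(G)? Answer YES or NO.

CNF form of G:
  S -> C T1 | T1 A | T1 T1
  A -> T0 T0 | T1 C
  B -> T0 T0 | T1 T0
  C -> T1 B | b
  T0 -> a
  T1 -> b

CYK fill:
  cell(0,0) b: {C,T1}  orig:{C}
  cell(1,1) b: {C,T1}  orig:{C}
  cell(2,2) b: {C,T1}  orig:{C}
  cell(3,3) a: {T0}  orig:{}
  cell(4,4) a: {T0}  orig:{}
  cell(0,1) bb: {A,S}
  cell(1,2) bb: {A,S}
  cell(2,3) ba: {B}
  cell(3,4) aa: {A,B}
  cell(0,2) bbb: {S}
  cell(1,3) bba: {C}
  cell(2,4) baa: {C,S}
  cell(0,3) bbba: {A}
  cell(1,4) bbaa: {A}
  cell(0,4) bbbaa: {S}

S ∈ T[0,4] ⇒ YES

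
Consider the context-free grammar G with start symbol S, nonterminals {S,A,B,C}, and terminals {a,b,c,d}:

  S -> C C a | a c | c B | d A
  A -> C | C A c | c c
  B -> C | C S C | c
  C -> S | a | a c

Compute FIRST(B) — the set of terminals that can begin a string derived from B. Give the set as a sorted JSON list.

FIRST sets, iterate to fixpoint:
[1]
  A via A→c c: +{c}
  B via B→c: +{c}
  C via C→a: +{a}
  S via S→C C a: +{a}
  S via S→c B: +{c}
  S via S→d A: +{d}
  FIRST[S]={a,c,d}  FIRST[A]={c}  FIRST[B]={c}  FIRST[C]={a}
[2]
  A via A→C: +{a}
  B via B→C: +{a}
  C via C→S: +{c,d}
  FIRST[S]={a,c,d}  FIRST[A]={a,c}  FIRST[B]={a,c}  FIRST[C]={a,c,d}
[3]
  A via A→C: +{d}
  B via B→C: +{d}
  FIRST[S]={a,c,d}  FIRST[A]={a,c,d}  FIRST[B]={a,c,d}  FIRST[C]={a,c,d}
[4] done
  FIRST[S]={a,c,d}  FIRST[A]={a,c,d}  FIRST[B]={a,c,d}  FIRST[C]={a,c,d}

FIRST(B) = ["a", "c", "d"]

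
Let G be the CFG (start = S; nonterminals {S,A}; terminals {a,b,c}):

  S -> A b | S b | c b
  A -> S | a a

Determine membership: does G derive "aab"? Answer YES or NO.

Convert to CNF:
  S -> A T0 | S T0 | T2 T0
  A -> A T0 | S T0 | T1 T1 | T2 T0
  T0 -> b
  T1 -> a
  T2 -> c

CYK table (by increasing span):
  [0..0]={T1}  "a"  orig:{}
  [1..1]={T1}  "a"  orig:{}
  [2..2]={T0}  "b"  orig:{}
  [0..1]={A}  "aa"
  [1..2]=∅  "ab"
  [0..2]={A,S}  "aab"

S ∈ T[0,2] ⇒ YES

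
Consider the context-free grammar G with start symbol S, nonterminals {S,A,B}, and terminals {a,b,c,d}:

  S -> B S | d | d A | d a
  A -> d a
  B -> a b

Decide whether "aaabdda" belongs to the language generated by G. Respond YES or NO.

Convert to CNF:
  S -> B S | T0 A | T0 T1 | d
  A -> T0 T1
  B -> T1 T2
  T0 -> d
  T1 -> a
  T2 -> b

Fill CYK table bottom-up:
  T[0,0] 'a' = {T1}  orig:{}
  T[1,1] 'a' = {T1}  orig:{}
  T[2,2] 'a' = {T1}  orig:{}
  T[3,3] 'b' = {T2}  orig:{}
  T[4,4] 'd' = {S,T0}  orig:{S}
  T[5,5] 'd' = {S,T0}  orig:{S}
  T[6,6] 'a' = {T1}  orig:{}
  T[0,1] 'aa' = ∅
  T[1,2] 'aa' = ∅
  T[2,3] 'ab' = {B}
  T[3,4] 'bd' = ∅
  T[4,5] 'dd' = ∅
  T[5,6] 'da' = {A,S}
  T[0,2] 'aaa' = ∅
  T[1,3] 'aab' = ∅
  T[2,4] 'abd' = {S}
  T[3,5] 'bdd' = ∅
  T[4,6] 'dda' = {S}
  T[0,3] 'aaab' = ∅
  T[1,4] 'aabd' = ∅
  T[2,5] 'abdd' = ∅
  T[3,6] 'bdda' = ∅
  T[0,4] 'aaabd' = ∅
  T[1,5] 'aabdd' = ∅
  T[2,6] 'abdda' = {S}
  T[0,5] 'aaabdd' = ∅
  T[1,6] 'aabdda' = ∅
  T[0,6] 'aaabdda' = ∅

S ∉ T[0,6] ⇒ NO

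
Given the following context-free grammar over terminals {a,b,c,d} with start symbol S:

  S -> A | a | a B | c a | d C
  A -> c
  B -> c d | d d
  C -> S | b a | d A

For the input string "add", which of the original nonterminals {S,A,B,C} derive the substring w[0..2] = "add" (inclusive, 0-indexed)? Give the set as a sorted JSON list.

Convert to CNF:
  S -> T0 T2 | T1 C | T2 B | a | c
  A -> c
  B -> T0 T1 | T1 T1
  C -> T0 T2 | T1 A | T1 C | T2 B | T3 T2 | a | c
  T0 -> c
  T1 -> d
  T2 -> a
  T3 -> b

Fill CYK table bottom-up, restricted to cells inside w[0..2]:
  T[0,0] 'a' = {C,S,T2}  orig:{C,S}
  T[1,1] 'd' = {T1}  orig:{}
  T[2,2] 'd' = {T1}  orig:{}
  T[0,1] 'ad' = ∅
  T[1,2] 'dd' = {B}
  T[0,2] 'add' = {C,S}

Original NTs in T[0,2] deriving "add": ["C", "S"]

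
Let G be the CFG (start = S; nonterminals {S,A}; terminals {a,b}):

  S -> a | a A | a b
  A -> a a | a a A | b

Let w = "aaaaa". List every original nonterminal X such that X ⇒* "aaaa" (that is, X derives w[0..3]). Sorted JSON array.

CNF form of G:
  S -> T0 A | T0 T1 | a
  A -> T0 T0 | T0 X2 | b
  T0 -> a
  T1 -> b
  X2 -> T0 A

CYK table (by increasing span), restricted to cells inside w[0..3]:
  T[0,0] 'a' = {S,T0}  orig:{S}
  T[1,1] 'a' = {S,T0}  orig:{S}
  T[2,2] 'a' = {S,T0}  orig:{S}
  T[3,3] 'a' = {S,T0}  orig:{S}
  T[0,1] 'aa' = {A}
  T[1,2] 'aa' = {A}
  T[2,3] 'aa' = {A}
  T[0,2] 'aaa' = {S,X2}  orig:{S}
  T[1,3] 'aaa' = {S,X2}  orig:{S}
  T[0,3] 'aaaa' = {A}

Original NTs in T[0,3] deriving "aaaa": ["A"]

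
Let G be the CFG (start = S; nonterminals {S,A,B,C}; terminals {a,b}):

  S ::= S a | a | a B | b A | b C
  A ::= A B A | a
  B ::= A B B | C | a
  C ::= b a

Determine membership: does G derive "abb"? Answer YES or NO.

CNF form of G:
  S -> S T1 | T0 A | T0 C | T1 B | a
  A -> A X2 | a
  B -> A X3 | T0 T1 | a
  C -> T0 T1
  T0 -> b
  T1 -> a
  X2 -> B A
  X3 -> B B

Fill CYK table bottom-up:
  cell(0,0) a: {A,B,S,T1}  orig:{A,B,S}
  cell(1,1) b: {T0}  orig:{}
  cell(2,2) b: {T0}  orig:{}
  cell(0,1) ab: ∅
  cell(1,2) bb: ∅
  cell(0,2) abb: ∅

S ∉ T[0,2] ⇒ NO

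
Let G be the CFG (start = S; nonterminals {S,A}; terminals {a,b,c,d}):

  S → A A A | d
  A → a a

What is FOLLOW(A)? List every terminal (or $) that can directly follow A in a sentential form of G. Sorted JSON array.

FIRST iteration:
iter 1:
  A via A→a a: +{a}
  S via S→A A A: +{a}
  S via S→d: +{d}
  FIRST[S]={a,d}  FIRST[A]={a}
iter 2: (stable)
  FIRST[S]={a,d}  FIRST[A]={a}

FOLLOW iteration:
FOLLOW(S) := {$}
pass 1:
  S→A A A: FOLLOW(A) ⊇ FIRST(A) = {a}; new: +{a}
  S→A A A: FOLLOW(A) ⊇ FOLLOW(S) ⊇ {$}; new: +{$}
  FOLLOW(S)={$}  FOLLOW(A)={$,a}
pass 2: — fixpoint
  FOLLOW(S)={$}  FOLLOW(A)={$,a}

FOLLOW(A) = ["$", "a"]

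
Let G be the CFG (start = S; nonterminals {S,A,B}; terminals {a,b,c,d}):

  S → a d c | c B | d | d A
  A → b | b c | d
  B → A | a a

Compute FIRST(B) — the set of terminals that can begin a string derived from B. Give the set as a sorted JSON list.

Compute FIRST by fixpoint:
round 1:
  A via A→b: +{b}
  A via A→d: +{d}
  B via B→A: +{b,d}
  B via B→a a: +{a}
  S via S→a d c: +{a}
  S via S→c B: +{c}
  S via S→d: +{d}
  S: {a,c,d}  A: {b,d}  B: {a,b,d}
round 2: done
  S: {a,c,d}  A: {b,d}  B: {a,b,d}

FIRST(B) = ["a", "b", "d"]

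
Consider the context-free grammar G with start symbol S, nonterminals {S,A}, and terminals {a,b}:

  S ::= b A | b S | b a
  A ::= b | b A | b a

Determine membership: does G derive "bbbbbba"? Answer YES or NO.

CNF form of G:
  S -> T0 A | T0 S | T0 T1
  A -> T0 A | T0 T1 | b
  T0 -> b
  T1 -> a

CYK table (by increasing span):
  cell(0,0) b: {A,T0}  orig:{A}
  cell(1,1) b: {A,T0}  orig:{A}
  cell(2,2) b: {A,T0}  orig:{A}
  cell(3,3) b: {A,T0}  orig:{A}
  cell(4,4) b: {A,T0}  orig:{A}
  cell(5,5) b: {A,T0}  orig:{A}
  cell(6,6) a: {T1}  orig:{}
  cell(0,1) bb: {A,S}
  cell(1,2) bb: {A,S}
  cell(2,3) bb: {A,S}
  cell(3,4) bb: {A,S}
  cell(4,5) bb: {A,S}
  cell(5,6) ba: {A,S}
  cell(0,2) bbb: {A,S}
  cell(1,3) bbb: {A,S}
  cell(2,4) bbb: {A,S}
  cell(3,5) bbb: {A,S}
  cell(4,6) bba: {A,S}
  cell(0,3) bbbb: {A,S}
  cell(1,4) bbbb: {A,S}
  cell(2,5) bbbb: {A,S}
  cell(3,6) bbba: {A,S}
  cell(0,4) bbbbb: {A,S}
  cell(1,5) bbbbb: {A,S}
  cell(2,6) bbbba: {A,S}
  cell(0,5) bbbbbb: {A,S}
  cell(1,6) bbbbba: {A,S}
  cell(0,6) bbbbbba: {A,S}

S ∈ T[0,6] ⇒ YES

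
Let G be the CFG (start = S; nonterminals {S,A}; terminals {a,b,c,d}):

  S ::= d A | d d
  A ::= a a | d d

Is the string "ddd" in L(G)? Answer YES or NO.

CNF form of G:
  S -> T1 A | T1 T1
  A -> T0 T0 | T1 T1
  T0 -> a
  T1 -> d

CYK fill:
  [0..0]={T1}  "d"  orig:{}
  [1..1]={T1}  "d"  orig:{}
  [2..2]={T1}  "d"  orig:{}
  [0..1]={A,S}  "dd"
  [1..2]={A,S}  "dd"
  [0..2]={S}  "ddd"

S ∈ T[0,2] ⇒ YES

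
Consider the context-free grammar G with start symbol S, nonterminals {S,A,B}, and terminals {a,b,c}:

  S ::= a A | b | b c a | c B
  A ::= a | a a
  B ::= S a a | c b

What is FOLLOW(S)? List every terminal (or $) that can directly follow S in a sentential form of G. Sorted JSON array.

FIRST sets, iterate to fixpoint:
[1]
  A via A→a: +{a}
  B via B→c b: +{c}
  S via S→a A: +{a}
  S via S→b: +{b}
  S via S→c B: +{c}
  S: {a,b,c}  A: {a}  B: {c}
[2]
  B via B→S a a: +{a,b}
  S: {a,b,c}  A: {a}  B: {a,b,c}
[3] (no change)
  S: {a,b,c}  A: {a}  B: {a,b,c}

FOLLOW iteration:
initialize: $ ∈ FOLLOW(S)
pass 1:
  B→S a a: FOLLOW(S) ⊇ FIRST(a) = {a}; new: +{a}
  S→a A: FOLLOW(A) ⊇ FOLLOW(S) ⊇ {$,a}; new: +{$,a}
  S→c B: FOLLOW(B) ⊇ FOLLOW(S) ⊇ {$,a}; new: +{$,a}
  FOLLOW[S]={$,a}  FOLLOW[A]={$,a}  FOLLOW[B]={$,a}
pass 2: (stable)
  FOLLOW[S]={$,a}  FOLLOW[A]={$,a}  FOLLOW[B]={$,a}

FOLLOW(S) = ["$", "a"]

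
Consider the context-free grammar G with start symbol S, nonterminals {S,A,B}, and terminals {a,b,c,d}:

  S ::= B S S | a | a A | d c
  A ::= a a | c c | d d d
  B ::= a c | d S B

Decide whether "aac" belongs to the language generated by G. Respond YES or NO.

Convert to CNF:
  S -> B X5 | T0 A | T2 T1 | a
  A -> T0 T0 | T1 T1 | T2 X3
  B -> T0 T1 | T2 X4
  T0 -> a
  T1 -> c
  T2 -> d
  X3 -> T2 T2
  X4 -> S B
  X5 -> S S

CYK table (by increasing span):
  cell(0,0) a: {S,T0}  orig:{S}
  cell(1,1) a: {S,T0}  orig:{S}
  cell(2,2) c: {T1}  orig:{}
  cell(0,1) aa: {A,X5}  orig:{A}
  cell(1,2) ac: {B}
  cell(0,2) aac: {X4}  orig:{}

S ∉ T[0,2] ⇒ NO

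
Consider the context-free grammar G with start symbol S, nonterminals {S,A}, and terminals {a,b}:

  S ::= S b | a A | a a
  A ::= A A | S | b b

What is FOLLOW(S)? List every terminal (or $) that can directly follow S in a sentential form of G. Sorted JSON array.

Compute FIRST by fixpoint:
pass 1:
  A via A→b b: +{b}
  S via S→a A: +{a}
  FIRST(S)={a}  FIRST(A)={b}
pass 2:
  A via A→S: +{a}
  FIRST(S)={a}  FIRST(A)={a,b}
pass 3: done
  FIRST(S)={a}  FIRST(A)={a,b}

FOLLOW sets:
FOLLOW(S) := {$}
[1]
  A→A A: FOLLOW(A) ⊇ FIRST(A) = {a,b}; new: +{a,b}
  A→S: FOLLOW(S) ⊇ FOLLOW(A) ⊇ {a,b}; new: +{a,b}
  S→a A: FOLLOW(A) ⊇ FOLLOW(S) ⊇ {$,a,b}; new: +{$}
  S: {$,a,b}  A: {$,a,b}
[2] (stable)
  S: {$,a,b}  A: {$,a,b}

FOLLOW(S) = ["$", "a", "b"]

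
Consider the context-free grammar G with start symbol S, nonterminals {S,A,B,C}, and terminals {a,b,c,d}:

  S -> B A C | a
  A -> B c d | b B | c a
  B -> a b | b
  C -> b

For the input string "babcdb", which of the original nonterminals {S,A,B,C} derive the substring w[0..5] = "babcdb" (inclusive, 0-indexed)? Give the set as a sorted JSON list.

CNF form of G:
  S -> B X5 | a
  A -> B X4 | T0 T3 | T2 B
  B -> T3 T2 | b
  C -> b
  T0 -> c
  T1 -> d
  T2 -> b
  T3 -> a
  X4 -> T0 T1
  X5 -> A C

CYK fill, restricted to cells inside w[0..5]:
  [0..0]={B,C,T2}  "b"  orig:{B,C}
  [1..1]={S,T3}  "a"  orig:{S}
  [2..2]={B,C,T2}  "b"  orig:{B,C}
  [3..3]={T0}  "c"  orig:{}
  [4..4]={T1}  "d"  orig:{}
  [5..5]={B,C,T2}  "b"  orig:{B,C}
  [0..1]=∅  "ba"
  [1..2]={B}  "ab"
  [2..3]=∅  "bc"
  [3..4]={X4}  "cd"  orig:{}
  [4..5]=∅  "db"
  [0..2]={A}  "bab"
  [1..3]=∅  "abc"
  [2..4]={A}  "bcd"
  [3..5]=∅  "cdb"
  [0..3]=∅  "babc"
  [1..4]={A}  "abcd"
  [2..5]={X5}  "bcdb"  orig:{}
  [0..4]=∅  "babcd"
  [1..5]={X5}  "abcdb"  orig:{}
  [0..5]={S}  "babcdb"

Original NTs in T[0,5] deriving "babcdb": ["S"]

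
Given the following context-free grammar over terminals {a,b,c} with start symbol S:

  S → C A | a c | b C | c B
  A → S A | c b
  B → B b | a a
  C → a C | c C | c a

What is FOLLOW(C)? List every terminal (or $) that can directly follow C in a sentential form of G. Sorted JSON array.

FIRST sets, iterate to fixpoint:
[1]
  A via A→c b: +{c}
  B via B→a a: +{a}
  C via C→a C: +{a}
  C via C→c C: +{c}
  S via S→C A: +{a,c}
  S via S→b C: +{b}
  S: {a,b,c}  A: {c}  B: {a}  C: {a,c}
[2]
  A via A→S A: +{a,b}
  S: {a,b,c}  A: {a,b,c}  B: {a}  C: {a,c}
[3] (no change)
  S: {a,b,c}  A: {a,b,c}  B: {a}  C: {a,c}

FOLLOW iteration:
initialize: $ ∈ FOLLOW(S)
[1]
  A→S A: FOLLOW(S) ⊇ FIRST(A) = {a,b,c}; new: +{a,b,c}
  B→B b: FOLLOW(B) ⊇ FIRST(b) = {b}; new: +{b}
  S→C A: FOLLOW(C) ⊇ FIRST(A) = {a,b,c}; new: +{a,b,c}
  S→C A: FOLLOW(A) ⊇ FOLLOW(S) ⊇ {$,a,b,c}; new: +{$,a,b,c}
  S→b C: FOLLOW(C) ⊇ FOLLOW(S) ⊇ {$,a,b,c}; new: +{$}
  S→c B: FOLLOW(B) ⊇ FOLLOW(S) ⊇ {$,a,b,c}; new: +{$,a,c}
  FOLLOW(S)={$,a,b,c}  FOLLOW(A)={$,a,b,c}  FOLLOW(B)={$,a,b,c}  FOLLOW(C)={$,a,b,c}
[2] (no change)
  FOLLOW(S)={$,a,b,c}  FOLLOW(A)={$,a,b,c}  FOLLOW(B)={$,a,b,c}  FOLLOW(C)={$,a,b,c}

FOLLOW(C) = ["$", "a", "b", "c"]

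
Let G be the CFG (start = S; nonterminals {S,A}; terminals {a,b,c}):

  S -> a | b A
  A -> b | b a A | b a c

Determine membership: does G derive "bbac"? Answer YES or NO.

Convert to CNF:
  S -> T0 A | a
  A -> T0 X3 | T0 X4 | b
  T0 -> b
  T1 -> a
  T2 -> c
  X3 -> T1 A
  X4 -> T1 T2

Fill CYK table bottom-up:
  [0..0]={A,T0}  "b"  orig:{A}
  [1..1]={A,T0}  "b"  orig:{A}
  [2..2]={S,T1}  "a"  orig:{S}
  [3..3]={T2}  "c"  orig:{}
  [0..1]={S}  "bb"
  [1..2]=∅  "ba"
  [2..3]={X4}  "ac"  orig:{}
  [0..2]=∅  "bba"
  [1..3]={A}  "bac"
  [0..3]={S}  "bbac"

S ∈ T[0,3] ⇒ YES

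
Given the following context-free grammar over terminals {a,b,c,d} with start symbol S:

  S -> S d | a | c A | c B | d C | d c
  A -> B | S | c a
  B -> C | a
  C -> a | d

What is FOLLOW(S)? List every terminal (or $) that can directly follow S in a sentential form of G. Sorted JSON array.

Compute FIRST by fixpoint:
iter 1:
  A via A→c a: +{c}
  B via B→a: +{a}
  C via C→a: +{a}
  C via C→d: +{d}
  S via S→a: +{a}
  S via S→c A: +{c}
  S via S→d C: +{d}
  S: {a,c,d}  A: {c}  B: {a}  C: {a,d}
iter 2:
  A via A→B: +{a}
  A via A→S: +{d}
  B via B→C: +{d}
  S: {a,c,d}  A: {a,c,d}  B: {a,d}  C: {a,d}
iter 3: — fixpoint
  S: {a,c,d}  A: {a,c,d}  B: {a,d}  C: {a,d}

FOLLOW sets:
initialize: $ ∈ FOLLOW(S)
round 1:
  S→S d: FOLLOW(S) ⊇ FIRST(d) = {d}; new: +{d}
  S→c A: FOLLOW(A) ⊇ FOLLOW(S) ⊇ {$,d}; new: +{$,d}
  S→c B: FOLLOW(B) ⊇ FOLLOW(S) ⊇ {$,d}; new: +{$,d}
  S→d C: FOLLOW(C) ⊇ FOLLOW(S) ⊇ {$,d}; new: +{$,d}
  S: {$,d}  A: {$,d}  B: {$,d}  C: {$,d}
round 2: — fixpoint
  S: {$,d}  A: {$,d}  B: {$,d}  C: {$,d}

FOLLOW(S) = ["$", "d"]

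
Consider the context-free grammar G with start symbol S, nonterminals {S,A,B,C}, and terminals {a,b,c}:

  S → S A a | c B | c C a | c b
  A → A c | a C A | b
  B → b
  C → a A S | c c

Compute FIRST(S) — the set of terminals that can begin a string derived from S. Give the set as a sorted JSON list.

FIRST iteration:
round 1:
  A via A→a C A: +{a}
  A via A→b: +{b}
  B via B→b: +{b}
  C via C→a A S: +{a}
  C via C→c c: +{c}
  S via S→c B: +{c}
  FIRST[S]={c}  FIRST[A]={a,b}  FIRST[B]={b}  FIRST[C]={a,c}
round 2: done
  FIRST[S]={c}  FIRST[A]={a,b}  FIRST[B]={b}  FIRST[C]={a,c}

FIRST(S) = ["c"]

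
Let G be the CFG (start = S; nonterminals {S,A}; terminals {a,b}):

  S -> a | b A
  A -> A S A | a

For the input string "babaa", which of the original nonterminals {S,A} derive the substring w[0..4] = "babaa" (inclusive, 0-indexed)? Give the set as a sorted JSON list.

CNF form of G:
  S -> T0 A | a
  A -> A X1 | a
  T0 -> b
  X1 -> S A

Fill CYK table bottom-up (cells [i..j] with 0 ≤ i ≤ j ≤ 4 only):
  cell(0,0) b: {T0}  orig:{}
  cell(1,1) a: {A,S}
  cell(2,2) b: {T0}  orig:{}
  cell(3,3) a: {A,S}
  cell(4,4) a: {A,S}
  cell(0,1) ba: {S}
  cell(1,2) ab: ∅
  cell(2,3) ba: {S}
  cell(3,4) aa: {X1}  orig:{}
  cell(0,2) bab: ∅
  cell(1,3) aba: ∅
  cell(2,4) baa: {X1}  orig:{}
  cell(0,3) baba: ∅
  cell(1,4) abaa: {A}
  cell(0,4) babaa: {S}

Original NTs in T[0,4] deriving "babaa": ["S"]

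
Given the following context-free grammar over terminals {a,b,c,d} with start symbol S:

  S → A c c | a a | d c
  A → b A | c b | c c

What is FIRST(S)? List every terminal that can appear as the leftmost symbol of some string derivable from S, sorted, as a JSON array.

FIRST iteration:
[1]
  A via A→b A: +{b}
  A via A→c b: +{c}
  S via S→A c c: +{b,c}
  S via S→a a: +{a}
  S via S→d c: +{d}
  FIRST(S)={a,b,c,d}  FIRST(A)={b,c}
[2] (stable)
  FIRST(S)={a,b,c,d}  FIRST(A)={b,c}

FIRST(S) = ["a", "b", "c", "d"]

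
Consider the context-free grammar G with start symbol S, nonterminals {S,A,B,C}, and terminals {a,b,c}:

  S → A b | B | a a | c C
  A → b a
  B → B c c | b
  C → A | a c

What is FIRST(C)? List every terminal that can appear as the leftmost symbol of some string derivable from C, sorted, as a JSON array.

Compute FIRST by fixpoint:
[1]
  A via A→b a: +{b}
  B via B→b: +{b}
  C via C→A: +{b}
  C via C→a c: +{a}
  S via S→A b: +{b}
  S via S→a a: +{a}
  S via S→c C: +{c}
  FIRST[S]={a,b,c}  FIRST[A]={b}  FIRST[B]={b}  FIRST[C]={a,b}
[2] done
  FIRST[S]={a,b,c}  FIRST[A]={b}  FIRST[B]={b}  FIRST[C]={a,b}

FIRST(C) = ["a", "b"]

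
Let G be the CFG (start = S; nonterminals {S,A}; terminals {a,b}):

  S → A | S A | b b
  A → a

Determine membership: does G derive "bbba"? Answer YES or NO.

Convert to CNF:
  S -> S A | T0 T0 | a
  A -> a
  T0 -> b

CYK fill:
  cell(0,0) b: {T0}  orig:{}
  cell(1,1) b: {T0}  orig:{}
  cell(2,2) b: {T0}  orig:{}
  cell(3,3) a: {A,S}
  cell(0,1) bb: {S}
  cell(1,2) bb: {S}
  cell(2,3) ba: ∅
  cell(0,2) bbb: ∅
  cell(1,3) bba: {S}
  cell(0,3) bbba: ∅

S ∉ T[0,3] ⇒ NO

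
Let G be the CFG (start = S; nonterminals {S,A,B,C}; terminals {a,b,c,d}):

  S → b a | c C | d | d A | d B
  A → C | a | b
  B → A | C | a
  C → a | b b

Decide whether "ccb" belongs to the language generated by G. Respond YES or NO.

Convert to CNF:
  S -> T0 T1 | T2 C | T3 A | T3 B | d
  A -> T0 T0 | a | b
  B -> T0 T0 | a | b
  C -> T0 T0 | a
  T0 -> b
  T1 -> a
  T2 -> c
  T3 -> d

CYK fill:
  [0..0]={T2}  "c"  orig:{}
  [1..1]={T2}  "c"  orig:{}
  [2..2]={A,B,T0}  "b"  orig:{A,B}
  [0..1]=∅  "cc"
  [1..2]=∅  "cb"
  [0..2]=∅  "ccb"

S ∉ T[0,2] ⇒ NO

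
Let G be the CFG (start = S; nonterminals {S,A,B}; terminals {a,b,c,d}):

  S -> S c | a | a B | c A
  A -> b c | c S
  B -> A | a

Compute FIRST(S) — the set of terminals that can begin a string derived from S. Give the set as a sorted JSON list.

FIRST sets, iterate to fixpoint:
iter 1:
  A via A→b c: +{b}
  A via A→c S: +{c}
  B via B→A: +{b,c}
  B via B→a: +{a}
  S via S→a: +{a}
  S via S→c A: +{c}
  FIRST[S]={a,c}  FIRST[A]={b,c}  FIRST[B]={a,b,c}
iter 2: (stable)
  FIRST[S]={a,c}  FIRST[A]={b,c}  FIRST[B]={a,b,c}

FIRST(S) = ["a", "c"]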